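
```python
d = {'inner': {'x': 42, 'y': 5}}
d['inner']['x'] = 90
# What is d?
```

After line 1: d = {'inner': {'x': 42, 'y': 5}}
After line 2 (inner x overwritten): d = {'inner': {'x': 90, 'y': 5}}

{'inner': {'x': 90, 'y': 5}}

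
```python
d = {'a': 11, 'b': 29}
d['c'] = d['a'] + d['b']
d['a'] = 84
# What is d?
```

After line 1: d = {'a': 11, 'b': 29}
After line 2 (d['c'] = 11 + 29): d = {'a': 11, 'b': 29, 'c': 40}
After line 3: d = {'a': 84, 'b': 29, 'c': 40}

{'a': 84, 'b': 29, 'c': 40}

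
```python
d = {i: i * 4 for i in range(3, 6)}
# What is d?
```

{3: 12, 4: 16, 5: 20}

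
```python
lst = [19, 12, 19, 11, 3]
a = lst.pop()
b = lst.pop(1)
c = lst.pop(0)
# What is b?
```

After line 1: lst = [19, 12, 19, 11, 3]
After line 2 (pop() -> a = 3): lst = [19, 12, 19, 11]
After line 3 (pop(1) -> b = 12): lst = [19, 19, 11]
After line 4 (pop(0) -> c = 19): lst = [19, 11]

12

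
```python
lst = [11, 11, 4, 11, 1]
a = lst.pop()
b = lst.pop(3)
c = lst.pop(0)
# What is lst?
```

After line 1: lst = [11, 11, 4, 11, 1]
After line 2 (pop() -> a = 1): lst = [11, 11, 4, 11]
After line 3 (pop(3) -> b = 11): lst = [11, 11, 4]
After line 4 (pop(0) -> c = 11): lst = [11, 4]

[11, 4]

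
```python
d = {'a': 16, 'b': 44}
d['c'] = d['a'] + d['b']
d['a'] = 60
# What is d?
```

After line 1: d = {'a': 16, 'b': 44}
After line 2 (d['c'] = 16 + 44): d = {'a': 16, 'b': 44, 'c': 60}
After line 3: d = {'a': 60, 'b': 44, 'c': 60}

{'a': 60, 'b': 44, 'c': 60}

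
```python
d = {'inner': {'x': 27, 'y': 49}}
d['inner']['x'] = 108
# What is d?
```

After line 1: d = {'inner': {'x': 27, 'y': 49}}
After line 2 (inner x overwritten): d = {'inner': {'x': 108, 'y': 49}}

{'inner': {'x': 108, 'y': 49}}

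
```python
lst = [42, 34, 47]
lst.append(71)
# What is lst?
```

[42, 34, 47, 71]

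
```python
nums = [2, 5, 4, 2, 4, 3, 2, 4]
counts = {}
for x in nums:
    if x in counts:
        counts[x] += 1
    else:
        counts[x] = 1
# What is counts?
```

Initial: counts = {}, nums = [2, 5, 4, 2, 4, 3, 2, 4]
See 2: counts = {2: 1}
See 5: counts = {2: 1, 5: 1}
See 4: counts = {2: 1, 5: 1, 4: 1}
See 2: counts = {2: 2, 5: 1, 4: 1}
See 4: counts = {2: 2, 5: 1, 4: 2}
See 3: counts = {2: 2, 5: 1, 4: 2, 3: 1}
See 2: counts = {2: 3, 5: 1, 4: 2, 3: 1}
See 4: counts = {2: 3, 5: 1, 4: 3, 3: 1}

{2: 3, 5: 1, 4: 3, 3: 1}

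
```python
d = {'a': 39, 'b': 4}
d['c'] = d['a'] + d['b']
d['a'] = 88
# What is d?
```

After line 1: d = {'a': 39, 'b': 4}
After line 2 (d['c'] = 39 + 4): d = {'a': 39, 'b': 4, 'c': 43}
After line 3: d = {'a': 88, 'b': 4, 'c': 43}

{'a': 88, 'b': 4, 'c': 43}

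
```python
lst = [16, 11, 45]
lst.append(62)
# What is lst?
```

[16, 11, 45, 62]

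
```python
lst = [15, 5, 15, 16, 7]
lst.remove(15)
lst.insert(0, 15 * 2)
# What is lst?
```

After line 1: lst = [15, 5, 15, 16, 7]
After line 2 (remove first 15): lst = [5, 15, 16, 7]
After line 3 (insert 30 at index 0): lst = [30, 5, 15, 16, 7]

[30, 5, 15, 16, 7]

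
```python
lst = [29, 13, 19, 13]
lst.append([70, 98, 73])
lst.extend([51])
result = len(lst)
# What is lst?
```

After line 1: lst = [29, 13, 19, 13]
After line 2 (append adds [70, 98, 73] as single element): lst = [29, 13, 19, 13, [70, 98, 73]]
After line 3 (extend unpacks [51], adds 51): lst = [29, 13, 19, 13, [70, 98, 73], 51]
After line 4: result = len(lst) = 6

[29, 13, 19, 13, [70, 98, 73], 51]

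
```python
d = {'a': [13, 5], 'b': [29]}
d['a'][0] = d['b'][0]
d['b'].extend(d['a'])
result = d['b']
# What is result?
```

After line 1: d = {'a': [13, 5], 'b': [29]}
After line 2 (a[0] = b[0] = 29): d = {'a': [29, 5], 'b': [29]}
After line 3 (b.extend(a) appends [29, 5]): d = {'a': [29, 5], 'b': [29, 29, 5]}
After line 4: result = d['b'] = [29, 29, 5]

[29, 29, 5]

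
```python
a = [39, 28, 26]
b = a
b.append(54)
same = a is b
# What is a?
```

After line 1: a = [39, 28, 26]
After line 2 (b = a is an alias, same object): a = [39, 28, 26], b = [39, 28, 26]
After line 3 (b.append mutates the shared list): a = [39, 28, 26, 54], b = [39, 28, 26, 54]
After line 4 (same = a is b; same object -> True): same = True

[39, 28, 26, 54]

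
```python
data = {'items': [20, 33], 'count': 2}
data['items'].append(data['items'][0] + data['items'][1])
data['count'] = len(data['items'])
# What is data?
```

After line 1: data = {'items': [20, 33], 'count': 2}
After line 2 (append 20 + 33 = 53): data = {'items': [20, 33, 53], 'count': 2}
After line 3 (count = len(items) = 3): data = {'items': [20, 33, 53], 'count': 3}

{'items': [20, 33, 53], 'count': 3}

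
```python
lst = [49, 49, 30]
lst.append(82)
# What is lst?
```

[49, 49, 30, 82]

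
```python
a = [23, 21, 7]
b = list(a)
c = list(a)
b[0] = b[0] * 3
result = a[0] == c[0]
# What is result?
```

After line 1: a = [23, 21, 7]
After line 2 (b = list(a), copy): a = [23, 21, 7], b = [23, 21, 7]
After line 3 (c = list(a) is a copy, new object): c = [23, 21, 7]
After line 4 (b[0] = 23 * 3 = 69; only b mutates (copy)): a = [23, 21, 7], b = [69, 21, 7], c = [23, 21, 7]
After line 5 (a[0] = 23, c[0] = 23; result = True)

True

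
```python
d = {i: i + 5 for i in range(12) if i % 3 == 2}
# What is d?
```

{2: 7, 5: 10, 8: 13, 11: 16}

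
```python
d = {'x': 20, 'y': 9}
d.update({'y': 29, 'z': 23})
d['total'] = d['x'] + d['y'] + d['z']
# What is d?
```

After line 1: d = {'x': 20, 'y': 9}
After line 2 (y overwritten, z added): d = {'x': 20, 'y': 29, 'z': 23}
After line 3 (total = 20 + 29 + 23 = 72): d = {'x': 20, 'y': 29, 'z': 23, 'total': 72}

{'x': 20, 'y': 29, 'z': 23, 'total': 72}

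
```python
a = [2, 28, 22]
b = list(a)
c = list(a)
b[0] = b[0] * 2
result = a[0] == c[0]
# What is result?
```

After line 1: a = [2, 28, 22]
After line 2 (b = list(a), copy): a = [2, 28, 22], b = [2, 28, 22]
After line 3 (c = list(a) is a copy, new object): c = [2, 28, 22]
After line 4 (b[0] = 2 * 2 = 4; only b mutates (copy)): a = [2, 28, 22], b = [4, 28, 22], c = [2, 28, 22]
After line 5 (a[0] = 2, c[0] = 2; result = True)

True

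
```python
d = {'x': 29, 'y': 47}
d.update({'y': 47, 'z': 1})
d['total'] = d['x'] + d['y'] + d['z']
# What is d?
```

After line 1: d = {'x': 29, 'y': 47}
After line 2 (y overwritten, z added): d = {'x': 29, 'y': 47, 'z': 1}
After line 3 (total = 29 + 47 + 1 = 77): d = {'x': 29, 'y': 47, 'z': 1, 'total': 77}

{'x': 29, 'y': 47, 'z': 1, 'total': 77}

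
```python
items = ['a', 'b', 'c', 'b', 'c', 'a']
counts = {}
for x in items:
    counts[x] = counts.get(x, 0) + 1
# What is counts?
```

Initial: counts = {}, items = ['a', 'b', 'c', 'b', 'c', 'a']
See 'a': counts = {'a': 1}
See 'b': counts = {'a': 1, 'b': 1}
See 'c': counts = {'a': 1, 'b': 1, 'c': 1}
See 'b': counts = {'a': 1, 'b': 2, 'c': 1}
See 'c': counts = {'a': 1, 'b': 2, 'c': 2}
See 'a': counts = {'a': 2, 'b': 2, 'c': 2}

{'a': 2, 'b': 2, 'c': 2}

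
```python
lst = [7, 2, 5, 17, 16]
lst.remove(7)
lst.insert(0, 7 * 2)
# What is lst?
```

After line 1: lst = [7, 2, 5, 17, 16]
After line 2 (remove first 7): lst = [2, 5, 17, 16]
After line 3 (insert 14 at index 0): lst = [14, 2, 5, 17, 16]

[14, 2, 5, 17, 16]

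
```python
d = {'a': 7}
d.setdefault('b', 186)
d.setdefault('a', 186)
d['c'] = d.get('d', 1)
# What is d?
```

After line 1: d = {'a': 7}
After line 2 (setdefault adds 'b'=186): d = {'a': 7, 'b': 186}
After line 3 (setdefault 'a' no-op, already exists): d = {'a': 7, 'b': 186}
After line 4 (get('d', 1) returns default since 'd' not in d): d = {'a': 7, 'b': 186, 'c': 1}

{'a': 7, 'b': 186, 'c': 1}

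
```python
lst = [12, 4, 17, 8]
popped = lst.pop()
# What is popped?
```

8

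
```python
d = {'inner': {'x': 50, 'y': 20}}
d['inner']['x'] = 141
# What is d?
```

After line 1: d = {'inner': {'x': 50, 'y': 20}}
After line 2 (inner x overwritten): d = {'inner': {'x': 141, 'y': 20}}

{'inner': {'x': 141, 'y': 20}}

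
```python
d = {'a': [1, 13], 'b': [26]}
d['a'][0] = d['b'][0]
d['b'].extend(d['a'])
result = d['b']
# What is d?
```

After line 1: d = {'a': [1, 13], 'b': [26]}
After line 2 (a[0] = b[0] = 26): d = {'a': [26, 13], 'b': [26]}
After line 3 (b.extend(a) appends [26, 13]): d = {'a': [26, 13], 'b': [26, 26, 13]}
After line 4: result = d['b'] = [26, 26, 13]

{'a': [26, 13], 'b': [26, 26, 13]}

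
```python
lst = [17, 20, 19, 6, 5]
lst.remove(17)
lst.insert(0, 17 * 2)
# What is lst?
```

After line 1: lst = [17, 20, 19, 6, 5]
After line 2 (remove first 17): lst = [20, 19, 6, 5]
After line 3 (insert 34 at index 0): lst = [34, 20, 19, 6, 5]

[34, 20, 19, 6, 5]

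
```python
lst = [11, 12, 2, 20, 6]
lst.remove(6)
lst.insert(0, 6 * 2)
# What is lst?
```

After line 1: lst = [11, 12, 2, 20, 6]
After line 2 (remove first 6): lst = [11, 12, 2, 20]
After line 3 (insert 12 at index 0): lst = [12, 11, 12, 2, 20]

[12, 11, 12, 2, 20]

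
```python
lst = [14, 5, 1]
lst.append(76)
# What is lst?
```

[14, 5, 1, 76]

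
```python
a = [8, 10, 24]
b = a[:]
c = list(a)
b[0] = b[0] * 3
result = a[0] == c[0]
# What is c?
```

After line 1: a = [8, 10, 24]
After line 2 (b = a[:], copy): a = [8, 10, 24], b = [8, 10, 24]
After line 3 (c = list(a) is a copy, new object): c = [8, 10, 24]
After line 4 (b[0] = 8 * 3 = 24; only b mutates (copy)): a = [8, 10, 24], b = [24, 10, 24], c = [8, 10, 24]
After line 5 (a[0] = 8, c[0] = 8; result = True)

[8, 10, 24]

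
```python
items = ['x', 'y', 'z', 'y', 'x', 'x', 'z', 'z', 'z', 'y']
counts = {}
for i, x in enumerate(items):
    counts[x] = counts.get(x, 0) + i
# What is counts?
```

Initial: counts = {}, items = ['x', 'y', 'z', 'y', 'x', 'x', 'z', 'z', 'z', 'y']
i=0, x='x': counts = {'x': 0}
i=1, x='y': counts = {'x': 0, 'y': 1}
i=2, x='z': counts = {'x': 0, 'y': 1, 'z': 2}
i=3, x='y': counts = {'x': 0, 'y': 4, 'z': 2}
i=4, x='x': counts = {'x': 4, 'y': 4, 'z': 2}
i=5, x='x': counts = {'x': 9, 'y': 4, 'z': 2}
i=6, x='z': counts = {'x': 9, 'y': 4, 'z': 8}
i=7, x='z': counts = {'x': 9, 'y': 4, 'z': 15}
i=8, x='z': counts = {'x': 9, 'y': 4, 'z': 23}
i=9, x='y': counts = {'x': 9, 'y': 13, 'z': 23}

{'x': 9, 'y': 13, 'z': 23}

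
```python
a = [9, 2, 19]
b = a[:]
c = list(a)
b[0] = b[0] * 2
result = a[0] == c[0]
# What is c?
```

After line 1: a = [9, 2, 19]
After line 2 (b = a[:], copy): a = [9, 2, 19], b = [9, 2, 19]
After line 3 (c = list(a) is a copy, new object): c = [9, 2, 19]
After line 4 (b[0] = 9 * 2 = 18; only b mutates (copy)): a = [9, 2, 19], b = [18, 2, 19], c = [9, 2, 19]
After line 5 (a[0] = 9, c[0] = 9; result = True)

[9, 2, 19]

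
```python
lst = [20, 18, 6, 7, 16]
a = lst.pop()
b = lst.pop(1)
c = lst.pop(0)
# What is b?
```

After line 1: lst = [20, 18, 6, 7, 16]
After line 2 (pop() -> a = 16): lst = [20, 18, 6, 7]
After line 3 (pop(1) -> b = 18): lst = [20, 6, 7]
After line 4 (pop(0) -> c = 20): lst = [6, 7]

18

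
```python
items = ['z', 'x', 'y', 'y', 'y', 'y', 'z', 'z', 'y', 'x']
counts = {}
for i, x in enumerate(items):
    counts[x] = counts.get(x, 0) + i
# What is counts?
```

Initial: counts = {}, items = ['z', 'x', 'y', 'y', 'y', 'y', 'z', 'z', 'y', 'x']
i=0, x='z': counts = {'z': 0}
i=1, x='x': counts = {'z': 0, 'x': 1}
i=2, x='y': counts = {'z': 0, 'x': 1, 'y': 2}
i=3, x='y': counts = {'z': 0, 'x': 1, 'y': 5}
i=4, x='y': counts = {'z': 0, 'x': 1, 'y': 9}
i=5, x='y': counts = {'z': 0, 'x': 1, 'y': 14}
i=6, x='z': counts = {'z': 6, 'x': 1, 'y': 14}
i=7, x='z': counts = {'z': 13, 'x': 1, 'y': 14}
i=8, x='y': counts = {'z': 13, 'x': 1, 'y': 22}
i=9, x='x': counts = {'z': 13, 'x': 10, 'y': 22}

{'z': 13, 'x': 10, 'y': 22}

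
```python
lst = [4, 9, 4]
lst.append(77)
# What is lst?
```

[4, 9, 4, 77]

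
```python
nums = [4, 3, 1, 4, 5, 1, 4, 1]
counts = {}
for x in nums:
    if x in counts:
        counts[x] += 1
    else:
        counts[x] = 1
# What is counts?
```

Initial: counts = {}, nums = [4, 3, 1, 4, 5, 1, 4, 1]
See 4: counts = {4: 1}
See 3: counts = {4: 1, 3: 1}
See 1: counts = {4: 1, 3: 1, 1: 1}
See 4: counts = {4: 2, 3: 1, 1: 1}
See 5: counts = {4: 2, 3: 1, 1: 1, 5: 1}
See 1: counts = {4: 2, 3: 1, 1: 2, 5: 1}
See 4: counts = {4: 3, 3: 1, 1: 2, 5: 1}
See 1: counts = {4: 3, 3: 1, 1: 3, 5: 1}

{4: 3, 3: 1, 1: 3, 5: 1}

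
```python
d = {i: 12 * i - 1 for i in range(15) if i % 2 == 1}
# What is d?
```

{1: 11, 3: 35, 5: 59, 7: 83, 9: 107, 11: 131, 13: 155}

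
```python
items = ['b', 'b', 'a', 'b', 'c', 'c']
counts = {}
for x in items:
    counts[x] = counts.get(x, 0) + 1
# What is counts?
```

Initial: counts = {}, items = ['b', 'b', 'a', 'b', 'c', 'c']
See 'b': counts = {'b': 1}
See 'b': counts = {'b': 2}
See 'a': counts = {'b': 2, 'a': 1}
See 'b': counts = {'b': 3, 'a': 1}
See 'c': counts = {'b': 3, 'a': 1, 'c': 1}
See 'c': counts = {'b': 3, 'a': 1, 'c': 2}

{'b': 3, 'a': 1, 'c': 2}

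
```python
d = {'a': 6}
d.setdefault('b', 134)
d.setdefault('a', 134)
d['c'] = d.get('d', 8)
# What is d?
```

After line 1: d = {'a': 6}
After line 2 (setdefault adds 'b'=134): d = {'a': 6, 'b': 134}
After line 3 (setdefault 'a' no-op, already exists): d = {'a': 6, 'b': 134}
After line 4 (get('d', 8) returns default since 'd' not in d): d = {'a': 6, 'b': 134, 'c': 8}

{'a': 6, 'b': 134, 'c': 8}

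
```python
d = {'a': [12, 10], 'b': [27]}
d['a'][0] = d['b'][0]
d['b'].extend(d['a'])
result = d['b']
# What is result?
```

After line 1: d = {'a': [12, 10], 'b': [27]}
After line 2 (a[0] = b[0] = 27): d = {'a': [27, 10], 'b': [27]}
After line 3 (b.extend(a) appends [27, 10]): d = {'a': [27, 10], 'b': [27, 27, 10]}
After line 4: result = d['b'] = [27, 27, 10]

[27, 27, 10]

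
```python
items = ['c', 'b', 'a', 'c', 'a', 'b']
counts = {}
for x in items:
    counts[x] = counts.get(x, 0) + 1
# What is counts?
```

Initial: counts = {}, items = ['c', 'b', 'a', 'c', 'a', 'b']
See 'c': counts = {'c': 1}
See 'b': counts = {'c': 1, 'b': 1}
See 'a': counts = {'c': 1, 'b': 1, 'a': 1}
See 'c': counts = {'c': 2, 'b': 1, 'a': 1}
See 'a': counts = {'c': 2, 'b': 1, 'a': 2}
See 'b': counts = {'c': 2, 'b': 2, 'a': 2}

{'c': 2, 'b': 2, 'a': 2}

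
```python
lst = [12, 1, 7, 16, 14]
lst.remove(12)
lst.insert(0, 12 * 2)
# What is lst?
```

After line 1: lst = [12, 1, 7, 16, 14]
After line 2 (remove first 12): lst = [1, 7, 16, 14]
After line 3 (insert 24 at index 0): lst = [24, 1, 7, 16, 14]

[24, 1, 7, 16, 14]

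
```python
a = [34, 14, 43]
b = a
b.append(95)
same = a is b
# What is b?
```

After line 1: a = [34, 14, 43]
After line 2 (b = a is an alias, same object): a = [34, 14, 43], b = [34, 14, 43]
After line 3 (b.append mutates the shared list): a = [34, 14, 43, 95], b = [34, 14, 43, 95]
After line 4 (same = a is b; same object -> True): same = True

[34, 14, 43, 95]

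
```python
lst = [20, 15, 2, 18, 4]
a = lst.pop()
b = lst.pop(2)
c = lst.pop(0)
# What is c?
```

After line 1: lst = [20, 15, 2, 18, 4]
After line 2 (pop() -> a = 4): lst = [20, 15, 2, 18]
After line 3 (pop(2) -> b = 2): lst = [20, 15, 18]
After line 4 (pop(0) -> c = 20): lst = [15, 18]

20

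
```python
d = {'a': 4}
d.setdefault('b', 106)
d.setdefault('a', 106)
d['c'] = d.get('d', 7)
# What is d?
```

After line 1: d = {'a': 4}
After line 2 (setdefault adds 'b'=106): d = {'a': 4, 'b': 106}
After line 3 (setdefault 'a' no-op, already exists): d = {'a': 4, 'b': 106}
After line 4 (get('d', 7) returns default since 'd' not in d): d = {'a': 4, 'b': 106, 'c': 7}

{'a': 4, 'b': 106, 'c': 7}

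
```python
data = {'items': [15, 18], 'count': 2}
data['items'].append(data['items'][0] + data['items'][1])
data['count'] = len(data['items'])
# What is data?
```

After line 1: data = {'items': [15, 18], 'count': 2}
After line 2 (append 15 + 18 = 33): data = {'items': [15, 18, 33], 'count': 2}
After line 3 (count = len(items) = 3): data = {'items': [15, 18, 33], 'count': 3}

{'items': [15, 18, 33], 'count': 3}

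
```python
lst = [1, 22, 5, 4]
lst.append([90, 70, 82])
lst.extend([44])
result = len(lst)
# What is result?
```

After line 1: lst = [1, 22, 5, 4]
After line 2 (append adds [90, 70, 82] as single element): lst = [1, 22, 5, 4, [90, 70, 82]]
After line 3 (extend unpacks [44], adds 44): lst = [1, 22, 5, 4, [90, 70, 82], 44]
After line 4: result = len(lst) = 6

6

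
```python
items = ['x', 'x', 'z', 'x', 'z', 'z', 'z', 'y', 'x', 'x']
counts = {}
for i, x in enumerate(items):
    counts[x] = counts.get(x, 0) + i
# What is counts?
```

Initial: counts = {}, items = ['x', 'x', 'z', 'x', 'z', 'z', 'z', 'y', 'x', 'x']
i=0, x='x': counts = {'x': 0}
i=1, x='x': counts = {'x': 1}
i=2, x='z': counts = {'x': 1, 'z': 2}
i=3, x='x': counts = {'x': 4, 'z': 2}
i=4, x='z': counts = {'x': 4, 'z': 6}
i=5, x='z': counts = {'x': 4, 'z': 11}
i=6, x='z': counts = {'x': 4, 'z': 17}
i=7, x='y': counts = {'x': 4, 'z': 17, 'y': 7}
i=8, x='x': counts = {'x': 12, 'z': 17, 'y': 7}
i=9, x='x': counts = {'x': 21, 'z': 17, 'y': 7}

{'x': 21, 'z': 17, 'y': 7}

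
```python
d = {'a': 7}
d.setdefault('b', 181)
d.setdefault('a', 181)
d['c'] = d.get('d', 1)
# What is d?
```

After line 1: d = {'a': 7}
After line 2 (setdefault adds 'b'=181): d = {'a': 7, 'b': 181}
After line 3 (setdefault 'a' no-op, already exists): d = {'a': 7, 'b': 181}
After line 4 (get('d', 1) returns default since 'd' not in d): d = {'a': 7, 'b': 181, 'c': 1}

{'a': 7, 'b': 181, 'c': 1}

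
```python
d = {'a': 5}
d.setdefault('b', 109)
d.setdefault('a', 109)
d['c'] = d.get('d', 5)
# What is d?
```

After line 1: d = {'a': 5}
After line 2 (setdefault adds 'b'=109): d = {'a': 5, 'b': 109}
After line 3 (setdefault 'a' no-op, already exists): d = {'a': 5, 'b': 109}
After line 4 (get('d', 5) returns default since 'd' not in d): d = {'a': 5, 'b': 109, 'c': 5}

{'a': 5, 'b': 109, 'c': 5}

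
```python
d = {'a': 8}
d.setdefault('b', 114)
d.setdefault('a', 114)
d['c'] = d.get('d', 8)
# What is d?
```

After line 1: d = {'a': 8}
After line 2 (setdefault adds 'b'=114): d = {'a': 8, 'b': 114}
After line 3 (setdefault 'a' no-op, already exists): d = {'a': 8, 'b': 114}
After line 4 (get('d', 8) returns default since 'd' not in d): d = {'a': 8, 'b': 114, 'c': 8}

{'a': 8, 'b': 114, 'c': 8}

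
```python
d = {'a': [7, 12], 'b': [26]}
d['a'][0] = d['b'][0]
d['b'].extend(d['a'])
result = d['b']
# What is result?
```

After line 1: d = {'a': [7, 12], 'b': [26]}
After line 2 (a[0] = b[0] = 26): d = {'a': [26, 12], 'b': [26]}
After line 3 (b.extend(a) appends [26, 12]): d = {'a': [26, 12], 'b': [26, 26, 12]}
After line 4: result = d['b'] = [26, 26, 12]

[26, 26, 12]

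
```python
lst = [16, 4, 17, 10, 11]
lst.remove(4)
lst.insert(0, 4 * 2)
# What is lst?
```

After line 1: lst = [16, 4, 17, 10, 11]
After line 2 (remove first 4): lst = [16, 17, 10, 11]
After line 3 (insert 8 at index 0): lst = [8, 16, 17, 10, 11]

[8, 16, 17, 10, 11]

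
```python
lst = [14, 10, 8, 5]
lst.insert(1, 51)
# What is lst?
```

[14, 51, 10, 8, 5]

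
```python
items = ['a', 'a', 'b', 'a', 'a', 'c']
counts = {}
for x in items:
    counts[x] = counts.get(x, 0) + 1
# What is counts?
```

Initial: counts = {}, items = ['a', 'a', 'b', 'a', 'a', 'c']
See 'a': counts = {'a': 1}
See 'a': counts = {'a': 2}
See 'b': counts = {'a': 2, 'b': 1}
See 'a': counts = {'a': 3, 'b': 1}
See 'a': counts = {'a': 4, 'b': 1}
See 'c': counts = {'a': 4, 'b': 1, 'c': 1}

{'a': 4, 'b': 1, 'c': 1}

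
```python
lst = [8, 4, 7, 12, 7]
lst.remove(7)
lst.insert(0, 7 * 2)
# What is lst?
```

After line 1: lst = [8, 4, 7, 12, 7]
After line 2 (remove first 7): lst = [8, 4, 12, 7]
After line 3 (insert 14 at index 0): lst = [14, 8, 4, 12, 7]

[14, 8, 4, 12, 7]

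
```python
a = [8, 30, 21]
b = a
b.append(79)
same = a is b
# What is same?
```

After line 1: a = [8, 30, 21]
After line 2 (b = a is an alias, same object): a = [8, 30, 21], b = [8, 30, 21]
After line 3 (b.append mutates the shared list): a = [8, 30, 21, 79], b = [8, 30, 21, 79]
After line 4 (same = a is b; same object -> True): same = True

True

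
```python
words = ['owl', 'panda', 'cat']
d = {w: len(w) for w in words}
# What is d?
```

{'owl': 3, 'panda': 5, 'cat': 3}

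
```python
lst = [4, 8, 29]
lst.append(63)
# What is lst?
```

[4, 8, 29, 63]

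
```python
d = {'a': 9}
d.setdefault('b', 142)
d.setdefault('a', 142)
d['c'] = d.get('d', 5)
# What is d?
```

After line 1: d = {'a': 9}
After line 2 (setdefault adds 'b'=142): d = {'a': 9, 'b': 142}
After line 3 (setdefault 'a' no-op, already exists): d = {'a': 9, 'b': 142}
After line 4 (get('d', 5) returns default since 'd' not in d): d = {'a': 9, 'b': 142, 'c': 5}

{'a': 9, 'b': 142, 'c': 5}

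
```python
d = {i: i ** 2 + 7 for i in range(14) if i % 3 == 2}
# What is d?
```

{2: 11, 5: 32, 8: 71, 11: 128}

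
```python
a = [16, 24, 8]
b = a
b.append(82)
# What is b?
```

After line 1: a = [16, 24, 8]
After line 2 (b = a is an alias, same object): a = [16, 24, 8], b = [16, 24, 8]
After line 3 (b.append mutates the shared list): a = [16, 24, 8, 82], b = [16, 24, 8, 82]

[16, 24, 8, 82]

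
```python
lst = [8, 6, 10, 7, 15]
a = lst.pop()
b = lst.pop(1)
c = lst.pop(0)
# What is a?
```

After line 1: lst = [8, 6, 10, 7, 15]
After line 2 (pop() -> a = 15): lst = [8, 6, 10, 7]
After line 3 (pop(1) -> b = 6): lst = [8, 10, 7]
After line 4 (pop(0) -> c = 8): lst = [10, 7]

15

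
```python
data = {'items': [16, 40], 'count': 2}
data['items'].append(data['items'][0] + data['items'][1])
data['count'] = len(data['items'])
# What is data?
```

After line 1: data = {'items': [16, 40], 'count': 2}
After line 2 (append 16 + 40 = 56): data = {'items': [16, 40, 56], 'count': 2}
After line 3 (count = len(items) = 3): data = {'items': [16, 40, 56], 'count': 3}

{'items': [16, 40, 56], 'count': 3}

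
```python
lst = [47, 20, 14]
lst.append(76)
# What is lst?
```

[47, 20, 14, 76]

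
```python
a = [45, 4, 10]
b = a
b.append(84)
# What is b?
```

After line 1: a = [45, 4, 10]
After line 2 (b = a is an alias, same object): a = [45, 4, 10], b = [45, 4, 10]
After line 3 (b.append mutates the shared list): a = [45, 4, 10, 84], b = [45, 4, 10, 84]

[45, 4, 10, 84]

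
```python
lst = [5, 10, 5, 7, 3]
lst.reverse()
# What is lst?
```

[3, 7, 5, 10, 5]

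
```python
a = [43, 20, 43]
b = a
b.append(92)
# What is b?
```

After line 1: a = [43, 20, 43]
After line 2 (b = a is an alias, same object): a = [43, 20, 43], b = [43, 20, 43]
After line 3 (b.append mutates the shared list): a = [43, 20, 43, 92], b = [43, 20, 43, 92]

[43, 20, 43, 92]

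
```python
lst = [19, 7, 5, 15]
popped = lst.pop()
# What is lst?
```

[19, 7, 5]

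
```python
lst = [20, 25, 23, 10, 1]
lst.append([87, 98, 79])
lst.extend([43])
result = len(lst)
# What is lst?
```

After line 1: lst = [20, 25, 23, 10, 1]
After line 2 (append adds [87, 98, 79] as single element): lst = [20, 25, 23, 10, 1, [87, 98, 79]]
After line 3 (extend unpacks [43], adds 43): lst = [20, 25, 23, 10, 1, [87, 98, 79], 43]
After line 4: result = len(lst) = 7

[20, 25, 23, 10, 1, [87, 98, 79], 43]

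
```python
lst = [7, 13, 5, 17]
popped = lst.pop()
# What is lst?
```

[7, 13, 5]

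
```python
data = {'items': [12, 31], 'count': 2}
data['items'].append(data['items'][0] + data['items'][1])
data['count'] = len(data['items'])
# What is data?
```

After line 1: data = {'items': [12, 31], 'count': 2}
After line 2 (append 12 + 31 = 43): data = {'items': [12, 31, 43], 'count': 2}
After line 3 (count = len(items) = 3): data = {'items': [12, 31, 43], 'count': 3}

{'items': [12, 31, 43], 'count': 3}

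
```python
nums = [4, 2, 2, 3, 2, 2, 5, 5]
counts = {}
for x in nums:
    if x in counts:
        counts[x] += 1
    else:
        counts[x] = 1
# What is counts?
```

Initial: counts = {}, nums = [4, 2, 2, 3, 2, 2, 5, 5]
See 4: counts = {4: 1}
See 2: counts = {4: 1, 2: 1}
See 2: counts = {4: 1, 2: 2}
See 3: counts = {4: 1, 2: 2, 3: 1}
See 2: counts = {4: 1, 2: 3, 3: 1}
See 2: counts = {4: 1, 2: 4, 3: 1}
See 5: counts = {4: 1, 2: 4, 3: 1, 5: 1}
See 5: counts = {4: 1, 2: 4, 3: 1, 5: 2}

{4: 1, 2: 4, 3: 1, 5: 2}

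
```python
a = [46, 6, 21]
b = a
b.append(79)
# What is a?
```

After line 1: a = [46, 6, 21]
After line 2 (b = a is an alias, same object): a = [46, 6, 21], b = [46, 6, 21]
After line 3 (b.append mutates the shared list): a = [46, 6, 21, 79], b = [46, 6, 21, 79]

[46, 6, 21, 79]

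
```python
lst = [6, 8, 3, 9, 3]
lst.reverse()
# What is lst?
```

[3, 9, 3, 8, 6]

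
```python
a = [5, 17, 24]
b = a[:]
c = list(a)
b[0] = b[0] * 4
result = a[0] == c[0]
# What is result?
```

After line 1: a = [5, 17, 24]
After line 2 (b = a[:], copy): a = [5, 17, 24], b = [5, 17, 24]
After line 3 (c = list(a) is a copy, new object): c = [5, 17, 24]
After line 4 (b[0] = 5 * 4 = 20; only b mutates (copy)): a = [5, 17, 24], b = [20, 17, 24], c = [5, 17, 24]
After line 5 (a[0] = 5, c[0] = 5; result = True)

True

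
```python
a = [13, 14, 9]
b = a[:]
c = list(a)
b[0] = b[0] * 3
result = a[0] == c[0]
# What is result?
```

After line 1: a = [13, 14, 9]
After line 2 (b = a[:], copy): a = [13, 14, 9], b = [13, 14, 9]
After line 3 (c = list(a) is a copy, new object): c = [13, 14, 9]
After line 4 (b[0] = 13 * 3 = 39; only b mutates (copy)): a = [13, 14, 9], b = [39, 14, 9], c = [13, 14, 9]
After line 5 (a[0] = 13, c[0] = 13; result = True)

True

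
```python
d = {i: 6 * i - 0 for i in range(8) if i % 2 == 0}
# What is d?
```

{0: 0, 2: 12, 4: 24, 6: 36}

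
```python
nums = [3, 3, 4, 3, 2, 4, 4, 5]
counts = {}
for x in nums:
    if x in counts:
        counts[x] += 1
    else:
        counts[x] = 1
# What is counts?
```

Initial: counts = {}, nums = [3, 3, 4, 3, 2, 4, 4, 5]
See 3: counts = {3: 1}
See 3: counts = {3: 2}
See 4: counts = {3: 2, 4: 1}
See 3: counts = {3: 3, 4: 1}
See 2: counts = {3: 3, 4: 1, 2: 1}
See 4: counts = {3: 3, 4: 2, 2: 1}
See 4: counts = {3: 3, 4: 3, 2: 1}
See 5: counts = {3: 3, 4: 3, 2: 1, 5: 1}

{3: 3, 4: 3, 2: 1, 5: 1}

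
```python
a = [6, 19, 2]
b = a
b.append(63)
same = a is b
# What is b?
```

After line 1: a = [6, 19, 2]
After line 2 (b = a is an alias, same object): a = [6, 19, 2], b = [6, 19, 2]
After line 3 (b.append mutates the shared list): a = [6, 19, 2, 63], b = [6, 19, 2, 63]
After line 4 (same = a is b; same object -> True): same = True

[6, 19, 2, 63]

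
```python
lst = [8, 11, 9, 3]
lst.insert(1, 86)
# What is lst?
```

[8, 86, 11, 9, 3]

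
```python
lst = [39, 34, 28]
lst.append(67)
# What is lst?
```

[39, 34, 28, 67]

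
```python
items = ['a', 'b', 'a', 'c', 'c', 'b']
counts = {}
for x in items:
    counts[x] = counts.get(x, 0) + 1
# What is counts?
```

Initial: counts = {}, items = ['a', 'b', 'a', 'c', 'c', 'b']
See 'a': counts = {'a': 1}
See 'b': counts = {'a': 1, 'b': 1}
See 'a': counts = {'a': 2, 'b': 1}
See 'c': counts = {'a': 2, 'b': 1, 'c': 1}
See 'c': counts = {'a': 2, 'b': 1, 'c': 2}
See 'b': counts = {'a': 2, 'b': 2, 'c': 2}

{'a': 2, 'b': 2, 'c': 2}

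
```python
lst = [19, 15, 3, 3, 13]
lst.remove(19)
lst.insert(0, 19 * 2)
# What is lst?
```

After line 1: lst = [19, 15, 3, 3, 13]
After line 2 (remove first 19): lst = [15, 3, 3, 13]
After line 3 (insert 38 at index 0): lst = [38, 15, 3, 3, 13]

[38, 15, 3, 3, 13]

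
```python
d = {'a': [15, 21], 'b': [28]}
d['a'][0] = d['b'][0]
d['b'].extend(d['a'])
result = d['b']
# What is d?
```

After line 1: d = {'a': [15, 21], 'b': [28]}
After line 2 (a[0] = b[0] = 28): d = {'a': [28, 21], 'b': [28]}
After line 3 (b.extend(a) appends [28, 21]): d = {'a': [28, 21], 'b': [28, 28, 21]}
After line 4: result = d['b'] = [28, 28, 21]

{'a': [28, 21], 'b': [28, 28, 21]}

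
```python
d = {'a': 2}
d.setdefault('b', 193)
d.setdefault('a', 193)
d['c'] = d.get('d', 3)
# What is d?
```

After line 1: d = {'a': 2}
After line 2 (setdefault adds 'b'=193): d = {'a': 2, 'b': 193}
After line 3 (setdefault 'a' no-op, already exists): d = {'a': 2, 'b': 193}
After line 4 (get('d', 3) returns default since 'd' not in d): d = {'a': 2, 'b': 193, 'c': 3}

{'a': 2, 'b': 193, 'c': 3}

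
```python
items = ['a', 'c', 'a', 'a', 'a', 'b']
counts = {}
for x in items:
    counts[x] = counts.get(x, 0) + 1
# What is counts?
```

Initial: counts = {}, items = ['a', 'c', 'a', 'a', 'a', 'b']
See 'a': counts = {'a': 1}
See 'c': counts = {'a': 1, 'c': 1}
See 'a': counts = {'a': 2, 'c': 1}
See 'a': counts = {'a': 3, 'c': 1}
See 'a': counts = {'a': 4, 'c': 1}
See 'b': counts = {'a': 4, 'c': 1, 'b': 1}

{'a': 4, 'c': 1, 'b': 1}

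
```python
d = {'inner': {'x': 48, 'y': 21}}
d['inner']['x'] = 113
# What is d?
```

After line 1: d = {'inner': {'x': 48, 'y': 21}}
After line 2 (inner x overwritten): d = {'inner': {'x': 113, 'y': 21}}

{'inner': {'x': 113, 'y': 21}}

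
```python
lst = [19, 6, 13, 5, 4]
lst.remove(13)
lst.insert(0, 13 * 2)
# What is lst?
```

After line 1: lst = [19, 6, 13, 5, 4]
After line 2 (remove first 13): lst = [19, 6, 5, 4]
After line 3 (insert 26 at index 0): lst = [26, 19, 6, 5, 4]

[26, 19, 6, 5, 4]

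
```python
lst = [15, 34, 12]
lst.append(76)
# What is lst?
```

[15, 34, 12, 76]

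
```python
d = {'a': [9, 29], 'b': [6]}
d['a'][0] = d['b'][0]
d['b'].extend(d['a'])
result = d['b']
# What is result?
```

After line 1: d = {'a': [9, 29], 'b': [6]}
After line 2 (a[0] = b[0] = 6): d = {'a': [6, 29], 'b': [6]}
After line 3 (b.extend(a) appends [6, 29]): d = {'a': [6, 29], 'b': [6, 6, 29]}
After line 4: result = d['b'] = [6, 6, 29]

[6, 6, 29]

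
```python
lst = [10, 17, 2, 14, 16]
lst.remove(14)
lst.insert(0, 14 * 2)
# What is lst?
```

After line 1: lst = [10, 17, 2, 14, 16]
After line 2 (remove first 14): lst = [10, 17, 2, 16]
After line 3 (insert 28 at index 0): lst = [28, 10, 17, 2, 16]

[28, 10, 17, 2, 16]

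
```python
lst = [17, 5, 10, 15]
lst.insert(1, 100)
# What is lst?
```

[17, 100, 5, 10, 15]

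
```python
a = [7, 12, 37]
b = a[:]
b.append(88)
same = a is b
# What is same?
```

After line 1: a = [7, 12, 37]
After line 2 (b = a[:] is a shallow copy, new object): a = [7, 12, 37], b = [7, 12, 37]
After line 3 (append only mutates b): a = [7, 12, 37], b = [7, 12, 37, 88]
After line 4 (same = a is b; different objects -> False): same = False

False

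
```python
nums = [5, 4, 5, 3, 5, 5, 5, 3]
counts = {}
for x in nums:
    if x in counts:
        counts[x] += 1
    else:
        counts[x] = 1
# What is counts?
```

Initial: counts = {}, nums = [5, 4, 5, 3, 5, 5, 5, 3]
See 5: counts = {5: 1}
See 4: counts = {5: 1, 4: 1}
See 5: counts = {5: 2, 4: 1}
See 3: counts = {5: 2, 4: 1, 3: 1}
See 5: counts = {5: 3, 4: 1, 3: 1}
See 5: counts = {5: 4, 4: 1, 3: 1}
See 5: counts = {5: 5, 4: 1, 3: 1}
See 3: counts = {5: 5, 4: 1, 3: 2}

{5: 5, 4: 1, 3: 2}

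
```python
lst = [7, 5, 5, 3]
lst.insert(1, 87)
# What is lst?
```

[7, 87, 5, 5, 3]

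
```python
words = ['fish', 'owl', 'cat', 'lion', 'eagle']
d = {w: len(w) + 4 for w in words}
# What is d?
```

{'fish': 8, 'owl': 7, 'cat': 7, 'lion': 8, 'eagle': 9}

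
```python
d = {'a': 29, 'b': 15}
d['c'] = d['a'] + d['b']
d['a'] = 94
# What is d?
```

After line 1: d = {'a': 29, 'b': 15}
After line 2 (d['c'] = 29 + 15): d = {'a': 29, 'b': 15, 'c': 44}
After line 3: d = {'a': 94, 'b': 15, 'c': 44}

{'a': 94, 'b': 15, 'c': 44}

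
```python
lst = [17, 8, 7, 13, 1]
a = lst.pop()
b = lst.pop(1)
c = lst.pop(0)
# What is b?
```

After line 1: lst = [17, 8, 7, 13, 1]
After line 2 (pop() -> a = 1): lst = [17, 8, 7, 13]
After line 3 (pop(1) -> b = 8): lst = [17, 7, 13]
After line 4 (pop(0) -> c = 17): lst = [7, 13]

8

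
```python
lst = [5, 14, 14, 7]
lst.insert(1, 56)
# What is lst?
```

[5, 56, 14, 14, 7]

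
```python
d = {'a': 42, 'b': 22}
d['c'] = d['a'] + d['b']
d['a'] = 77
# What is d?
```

After line 1: d = {'a': 42, 'b': 22}
After line 2 (d['c'] = 42 + 22): d = {'a': 42, 'b': 22, 'c': 64}
After line 3: d = {'a': 77, 'b': 22, 'c': 64}

{'a': 77, 'b': 22, 'c': 64}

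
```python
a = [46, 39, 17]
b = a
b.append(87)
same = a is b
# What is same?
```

After line 1: a = [46, 39, 17]
After line 2 (b = a is an alias, same object): a = [46, 39, 17], b = [46, 39, 17]
After line 3 (b.append mutates the shared list): a = [46, 39, 17, 87], b = [46, 39, 17, 87]
After line 4 (same = a is b; same object -> True): same = True

True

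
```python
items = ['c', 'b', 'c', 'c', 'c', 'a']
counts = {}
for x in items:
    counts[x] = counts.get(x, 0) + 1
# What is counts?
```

Initial: counts = {}, items = ['c', 'b', 'c', 'c', 'c', 'a']
See 'c': counts = {'c': 1}
See 'b': counts = {'c': 1, 'b': 1}
See 'c': counts = {'c': 2, 'b': 1}
See 'c': counts = {'c': 3, 'b': 1}
See 'c': counts = {'c': 4, 'b': 1}
See 'a': counts = {'c': 4, 'b': 1, 'a': 1}

{'c': 4, 'b': 1, 'a': 1}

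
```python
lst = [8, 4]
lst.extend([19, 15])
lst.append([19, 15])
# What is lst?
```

After line 1: lst = [8, 4]
After line 2 (extend unpacks [19, 15]): lst = [8, 4, 19, 15]
After line 3 (append adds [19, 15] as single element): lst = [8, 4, 19, 15, [19, 15]]

[8, 4, 19, 15, [19, 15]]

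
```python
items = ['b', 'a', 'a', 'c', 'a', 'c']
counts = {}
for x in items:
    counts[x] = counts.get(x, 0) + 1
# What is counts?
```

Initial: counts = {}, items = ['b', 'a', 'a', 'c', 'a', 'c']
See 'b': counts = {'b': 1}
See 'a': counts = {'b': 1, 'a': 1}
See 'a': counts = {'b': 1, 'a': 2}
See 'c': counts = {'b': 1, 'a': 2, 'c': 1}
See 'a': counts = {'b': 1, 'a': 3, 'c': 1}
See 'c': counts = {'b': 1, 'a': 3, 'c': 2}

{'b': 1, 'a': 3, 'c': 2}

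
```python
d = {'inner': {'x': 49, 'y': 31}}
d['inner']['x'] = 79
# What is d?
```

After line 1: d = {'inner': {'x': 49, 'y': 31}}
After line 2 (inner x overwritten): d = {'inner': {'x': 79, 'y': 31}}

{'inner': {'x': 79, 'y': 31}}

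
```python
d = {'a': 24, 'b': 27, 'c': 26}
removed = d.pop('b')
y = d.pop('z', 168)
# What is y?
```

After line 1: d = {'a': 24, 'b': 27, 'c': 26}
After line 2 (pop 'b' returns 27): d = {'a': 24, 'c': 26}, removed = 27
After line 3 (pop 'z' missing, returns default 168): d = {'a': 24, 'c': 26}, y = 168

168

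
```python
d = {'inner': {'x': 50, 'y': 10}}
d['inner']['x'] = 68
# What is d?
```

After line 1: d = {'inner': {'x': 50, 'y': 10}}
After line 2 (inner x overwritten): d = {'inner': {'x': 68, 'y': 10}}

{'inner': {'x': 68, 'y': 10}}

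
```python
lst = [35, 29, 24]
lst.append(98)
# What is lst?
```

[35, 29, 24, 98]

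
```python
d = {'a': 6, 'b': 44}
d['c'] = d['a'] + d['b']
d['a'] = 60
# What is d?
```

After line 1: d = {'a': 6, 'b': 44}
After line 2 (d['c'] = 6 + 44): d = {'a': 6, 'b': 44, 'c': 50}
After line 3: d = {'a': 60, 'b': 44, 'c': 50}

{'a': 60, 'b': 44, 'c': 50}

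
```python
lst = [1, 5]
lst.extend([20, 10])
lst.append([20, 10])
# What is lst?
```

After line 1: lst = [1, 5]
After line 2 (extend unpacks [20, 10]): lst = [1, 5, 20, 10]
After line 3 (append adds [20, 10] as single element): lst = [1, 5, 20, 10, [20, 10]]

[1, 5, 20, 10, [20, 10]]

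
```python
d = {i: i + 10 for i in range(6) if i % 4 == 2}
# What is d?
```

{2: 12}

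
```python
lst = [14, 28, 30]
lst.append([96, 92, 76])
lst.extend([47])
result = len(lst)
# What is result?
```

After line 1: lst = [14, 28, 30]
After line 2 (append adds [96, 92, 76] as single element): lst = [14, 28, 30, [96, 92, 76]]
After line 3 (extend unpacks [47], adds 47): lst = [14, 28, 30, [96, 92, 76], 47]
After line 4: result = len(lst) = 5

5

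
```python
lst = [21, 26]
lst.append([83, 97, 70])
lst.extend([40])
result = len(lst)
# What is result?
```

After line 1: lst = [21, 26]
After line 2 (append adds [83, 97, 70] as single element): lst = [21, 26, [83, 97, 70]]
After line 3 (extend unpacks [40], adds 40): lst = [21, 26, [83, 97, 70], 40]
After line 4: result = len(lst) = 4

4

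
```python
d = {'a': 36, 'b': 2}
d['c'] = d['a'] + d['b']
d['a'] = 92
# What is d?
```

After line 1: d = {'a': 36, 'b': 2}
After line 2 (d['c'] = 36 + 2): d = {'a': 36, 'b': 2, 'c': 38}
After line 3: d = {'a': 92, 'b': 2, 'c': 38}

{'a': 92, 'b': 2, 'c': 38}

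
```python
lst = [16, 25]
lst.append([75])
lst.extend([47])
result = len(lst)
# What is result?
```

After line 1: lst = [16, 25]
After line 2 (append adds [75] as single element): lst = [16, 25, [75]]
After line 3 (extend unpacks [47], adds 47): lst = [16, 25, [75], 47]
After line 4: result = len(lst) = 4

4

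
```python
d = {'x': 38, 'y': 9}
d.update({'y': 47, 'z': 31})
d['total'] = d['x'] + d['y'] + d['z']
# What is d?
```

After line 1: d = {'x': 38, 'y': 9}
After line 2 (y overwritten, z added): d = {'x': 38, 'y': 47, 'z': 31}
After line 3 (total = 38 + 47 + 31 = 116): d = {'x': 38, 'y': 47, 'z': 31, 'total': 116}

{'x': 38, 'y': 47, 'z': 31, 'total': 116}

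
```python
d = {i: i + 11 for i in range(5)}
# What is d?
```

{0: 11, 1: 12, 2: 13, 3: 14, 4: 15}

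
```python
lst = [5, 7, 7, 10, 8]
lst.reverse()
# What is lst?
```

[8, 10, 7, 7, 5]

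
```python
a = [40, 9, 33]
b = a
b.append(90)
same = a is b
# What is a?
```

After line 1: a = [40, 9, 33]
After line 2 (b = a is an alias, same object): a = [40, 9, 33], b = [40, 9, 33]
After line 3 (b.append mutates the shared list): a = [40, 9, 33, 90], b = [40, 9, 33, 90]
After line 4 (same = a is b; same object -> True): same = True

[40, 9, 33, 90]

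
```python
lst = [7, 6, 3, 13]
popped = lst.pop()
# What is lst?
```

[7, 6, 3]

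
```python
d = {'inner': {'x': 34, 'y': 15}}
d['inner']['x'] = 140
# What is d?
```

After line 1: d = {'inner': {'x': 34, 'y': 15}}
After line 2 (inner x overwritten): d = {'inner': {'x': 140, 'y': 15}}

{'inner': {'x': 140, 'y': 15}}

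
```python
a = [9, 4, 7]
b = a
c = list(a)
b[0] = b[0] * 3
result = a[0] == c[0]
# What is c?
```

After line 1: a = [9, 4, 7]
After line 2 (b = a, alias): a = [9, 4, 7], b = [9, 4, 7]
After line 3 (c = list(a) is a copy, new object): c = [9, 4, 7]
After line 4 (b[0] = 9 * 3 = 27; mutates shared a/b): a = b = [27, 4, 7], c = [9, 4, 7]
After line 5 (a[0] = 27, c[0] = 9; result = False)

[9, 4, 7]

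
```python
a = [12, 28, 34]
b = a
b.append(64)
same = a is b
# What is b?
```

After line 1: a = [12, 28, 34]
After line 2 (b = a is an alias, same object): a = [12, 28, 34], b = [12, 28, 34]
After line 3 (b.append mutates the shared list): a = [12, 28, 34, 64], b = [12, 28, 34, 64]
After line 4 (same = a is b; same object -> True): same = True

[12, 28, 34, 64]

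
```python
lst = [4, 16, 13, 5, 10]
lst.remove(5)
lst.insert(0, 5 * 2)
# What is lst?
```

After line 1: lst = [4, 16, 13, 5, 10]
After line 2 (remove first 5): lst = [4, 16, 13, 10]
After line 3 (insert 10 at index 0): lst = [10, 4, 16, 13, 10]

[10, 4, 16, 13, 10]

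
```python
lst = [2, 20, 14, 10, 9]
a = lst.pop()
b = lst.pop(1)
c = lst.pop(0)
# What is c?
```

After line 1: lst = [2, 20, 14, 10, 9]
After line 2 (pop() -> a = 9): lst = [2, 20, 14, 10]
After line 3 (pop(1) -> b = 20): lst = [2, 14, 10]
After line 4 (pop(0) -> c = 2): lst = [14, 10]

2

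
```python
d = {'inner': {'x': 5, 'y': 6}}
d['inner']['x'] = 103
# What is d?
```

After line 1: d = {'inner': {'x': 5, 'y': 6}}
After line 2 (inner x overwritten): d = {'inner': {'x': 103, 'y': 6}}

{'inner': {'x': 103, 'y': 6}}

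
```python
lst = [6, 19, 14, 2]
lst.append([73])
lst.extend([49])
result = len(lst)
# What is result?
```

After line 1: lst = [6, 19, 14, 2]
After line 2 (append adds [73] as single element): lst = [6, 19, 14, 2, [73]]
After line 3 (extend unpacks [49], adds 49): lst = [6, 19, 14, 2, [73], 49]
After line 4: result = len(lst) = 6

6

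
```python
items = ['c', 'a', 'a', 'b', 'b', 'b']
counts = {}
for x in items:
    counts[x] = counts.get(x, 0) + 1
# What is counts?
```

Initial: counts = {}, items = ['c', 'a', 'a', 'b', 'b', 'b']
See 'c': counts = {'c': 1}
See 'a': counts = {'c': 1, 'a': 1}
See 'a': counts = {'c': 1, 'a': 2}
See 'b': counts = {'c': 1, 'a': 2, 'b': 1}
See 'b': counts = {'c': 1, 'a': 2, 'b': 2}
See 'b': counts = {'c': 1, 'a': 2, 'b': 3}

{'c': 1, 'a': 2, 'b': 3}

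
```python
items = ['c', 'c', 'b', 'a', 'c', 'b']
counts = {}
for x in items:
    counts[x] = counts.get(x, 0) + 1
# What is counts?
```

Initial: counts = {}, items = ['c', 'c', 'b', 'a', 'c', 'b']
See 'c': counts = {'c': 1}
See 'c': counts = {'c': 2}
See 'b': counts = {'c': 2, 'b': 1}
See 'a': counts = {'c': 2, 'b': 1, 'a': 1}
See 'c': counts = {'c': 3, 'b': 1, 'a': 1}
See 'b': counts = {'c': 3, 'b': 2, 'a': 1}

{'c': 3, 'b': 2, 'a': 1}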